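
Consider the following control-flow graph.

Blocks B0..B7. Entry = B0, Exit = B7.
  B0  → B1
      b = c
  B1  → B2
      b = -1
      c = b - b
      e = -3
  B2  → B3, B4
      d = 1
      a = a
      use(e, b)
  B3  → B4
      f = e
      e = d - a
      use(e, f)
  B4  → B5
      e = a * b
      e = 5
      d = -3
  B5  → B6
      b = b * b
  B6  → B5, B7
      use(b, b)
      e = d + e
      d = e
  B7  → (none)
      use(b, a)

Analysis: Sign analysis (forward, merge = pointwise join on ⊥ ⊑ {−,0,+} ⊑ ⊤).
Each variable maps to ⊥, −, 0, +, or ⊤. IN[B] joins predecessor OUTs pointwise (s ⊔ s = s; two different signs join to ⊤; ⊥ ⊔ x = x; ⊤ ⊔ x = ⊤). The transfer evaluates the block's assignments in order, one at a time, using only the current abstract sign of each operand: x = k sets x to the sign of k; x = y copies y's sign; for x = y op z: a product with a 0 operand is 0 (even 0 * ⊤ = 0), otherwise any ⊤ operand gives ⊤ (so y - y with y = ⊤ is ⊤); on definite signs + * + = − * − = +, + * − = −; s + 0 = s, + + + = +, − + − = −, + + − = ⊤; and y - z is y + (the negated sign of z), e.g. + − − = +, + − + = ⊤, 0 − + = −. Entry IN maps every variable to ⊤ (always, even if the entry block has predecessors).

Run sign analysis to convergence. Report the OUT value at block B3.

Fixpoint table:
  B0:  IN=(all ⊤)  OUT=(all ⊤)
  B1:  IN=(all ⊤)  OUT={b:-, e:-; rest ⊤}
  B2:  IN={b:-, e:-; rest ⊤}  OUT={b:-, d:+, e:-; rest ⊤}
  B3:  IN={b:-, d:+, e:-; rest ⊤}  OUT={b:-, d:+, f:-; rest ⊤}
  B4:  IN={b:-, d:+; rest ⊤}  OUT={b:-, d:-, e:+; rest ⊤}
  B5:  IN=(all ⊤)  OUT=(all ⊤)
  B6:  IN=(all ⊤)  OUT=(all ⊤)
  B7:  IN=(all ⊤)  OUT=(all ⊤)

Merge at B3: IN[B3] = OUT[B2] = {a: ⊤, b: -, c: ⊤, d: +, e: -, f: ⊤}
Applying B3's transfer function to that IN value gives OUT[B3] (row B3 above).

Answer: {a: ⊤, b: -, c: ⊤, d: +, e: ⊤, f: -}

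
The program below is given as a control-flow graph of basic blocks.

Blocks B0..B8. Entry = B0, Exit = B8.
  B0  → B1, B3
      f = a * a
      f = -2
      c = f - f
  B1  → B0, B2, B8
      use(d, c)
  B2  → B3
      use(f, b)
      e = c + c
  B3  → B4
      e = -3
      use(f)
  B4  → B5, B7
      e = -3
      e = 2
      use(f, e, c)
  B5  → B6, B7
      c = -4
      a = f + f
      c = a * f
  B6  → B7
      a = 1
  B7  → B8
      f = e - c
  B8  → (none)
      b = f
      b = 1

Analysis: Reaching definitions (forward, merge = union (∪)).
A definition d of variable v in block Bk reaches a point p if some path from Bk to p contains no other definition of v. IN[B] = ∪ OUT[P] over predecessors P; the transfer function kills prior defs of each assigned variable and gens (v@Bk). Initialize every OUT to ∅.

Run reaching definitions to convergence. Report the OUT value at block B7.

Answer: {a@B5, a@B6, c@B0, c@B5, e@B4, f@B7}

Derivation:
Converged values:
  B0:  IN={c@B0, f@B0}  OUT={c@B0, f@B0}
  B1:  IN={c@B0, f@B0}  OUT={c@B0, f@B0}
  B2:  IN={c@B0, f@B0}  OUT={c@B0, e@B2, f@B0}
  B3:  IN={c@B0, e@B2, f@B0}  OUT={c@B0, e@B3, f@B0}
  B4:  IN={c@B0, e@B3, f@B0}  OUT={c@B0, e@B4, f@B0}
  B5:  IN={c@B0, e@B4, f@B0}  OUT={a@B5, c@B5, e@B4, f@B0}
  B6:  IN={a@B5, c@B5, e@B4, f@B0}  OUT={a@B6, c@B5, e@B4, f@B0}
  B7:  IN={a@B5, a@B6, c@B0, c@B5, e@B4, f@B0}  OUT={a@B5, a@B6, c@B0, c@B5, e@B4, f@B7}
  B8:  IN={a@B5, a@B6, c@B0, c@B5, e@B4, f@B0, f@B7}  OUT={a@B5, a@B6, b@B8, c@B0, c@B5, e@B4, f@B0, f@B7}

Merge at B7: IN[B7] = OUT[B4] ⊔ OUT[B5] ⊔ OUT[B6] = {a@B5, a@B6, c@B0, c@B5, e@B4, f@B0}
Applying B7's transfer function to that IN value gives OUT[B7] (row B7 above).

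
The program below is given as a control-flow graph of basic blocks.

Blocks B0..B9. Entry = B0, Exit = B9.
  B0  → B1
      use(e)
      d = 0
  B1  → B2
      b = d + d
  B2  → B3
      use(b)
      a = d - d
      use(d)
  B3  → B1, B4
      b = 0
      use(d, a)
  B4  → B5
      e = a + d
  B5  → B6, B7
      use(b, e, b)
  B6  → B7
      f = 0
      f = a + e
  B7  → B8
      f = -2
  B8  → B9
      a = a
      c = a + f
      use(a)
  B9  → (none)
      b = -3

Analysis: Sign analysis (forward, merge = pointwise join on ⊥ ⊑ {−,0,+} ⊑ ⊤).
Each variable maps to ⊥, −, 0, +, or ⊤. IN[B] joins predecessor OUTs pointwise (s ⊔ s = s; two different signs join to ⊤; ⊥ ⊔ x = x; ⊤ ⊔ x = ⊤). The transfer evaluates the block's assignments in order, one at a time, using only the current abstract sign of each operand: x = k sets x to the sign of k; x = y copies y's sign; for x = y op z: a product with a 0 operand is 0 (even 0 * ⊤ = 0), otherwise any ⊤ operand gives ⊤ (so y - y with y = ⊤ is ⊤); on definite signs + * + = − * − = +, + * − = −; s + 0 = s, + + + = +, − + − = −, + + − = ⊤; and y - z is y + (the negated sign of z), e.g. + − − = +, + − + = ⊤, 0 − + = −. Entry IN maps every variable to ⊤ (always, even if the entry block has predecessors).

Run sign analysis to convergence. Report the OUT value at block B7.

Converged values:
  B0: | IN=(all ⊤) | OUT={d:0; rest ⊤}
  B1: | IN={d:0; rest ⊤} | OUT={b:0, d:0; rest ⊤}
  B2: | IN={b:0, d:0; rest ⊤} | OUT={a:0, b:0, d:0; rest ⊤}
  B3: | IN={a:0, b:0, d:0; rest ⊤} | OUT={a:0, b:0, d:0; rest ⊤}
  B4: | IN={a:0, b:0, d:0; rest ⊤} | OUT={a:0, b:0, d:0, e:0; rest ⊤}
  B5: | IN={a:0, b:0, d:0, e:0; rest ⊤} | OUT={a:0, b:0, d:0, e:0; rest ⊤}
  B6: | IN={a:0, b:0, d:0, e:0; rest ⊤} | OUT={a:0, b:0, d:0, e:0, f:0; rest ⊤}
  B7: | IN={a:0, b:0, d:0, e:0; rest ⊤} | OUT={a:0, b:0, d:0, e:0, f:-; rest ⊤}
  B8: | IN={a:0, b:0, d:0, e:0, f:-; rest ⊤} | OUT={a:0, b:0, c:-, d:0, e:0, f:-; rest ⊤}
  B9: | IN={a:0, b:0, c:-, d:0, e:0, f:-; rest ⊤} | OUT={a:0, b:-, c:-, d:0, e:0, f:-; rest ⊤}

Merge at B7: IN[B7] = OUT[B5] ⊔ OUT[B6] = {a: 0, b: 0, c: ⊤, d: 0, e: 0, f: ⊤}
Applying B7's transfer function to that IN value gives OUT[B7] (row B7 above).

Answer: {a: 0, b: 0, c: ⊤, d: 0, e: 0, f: -}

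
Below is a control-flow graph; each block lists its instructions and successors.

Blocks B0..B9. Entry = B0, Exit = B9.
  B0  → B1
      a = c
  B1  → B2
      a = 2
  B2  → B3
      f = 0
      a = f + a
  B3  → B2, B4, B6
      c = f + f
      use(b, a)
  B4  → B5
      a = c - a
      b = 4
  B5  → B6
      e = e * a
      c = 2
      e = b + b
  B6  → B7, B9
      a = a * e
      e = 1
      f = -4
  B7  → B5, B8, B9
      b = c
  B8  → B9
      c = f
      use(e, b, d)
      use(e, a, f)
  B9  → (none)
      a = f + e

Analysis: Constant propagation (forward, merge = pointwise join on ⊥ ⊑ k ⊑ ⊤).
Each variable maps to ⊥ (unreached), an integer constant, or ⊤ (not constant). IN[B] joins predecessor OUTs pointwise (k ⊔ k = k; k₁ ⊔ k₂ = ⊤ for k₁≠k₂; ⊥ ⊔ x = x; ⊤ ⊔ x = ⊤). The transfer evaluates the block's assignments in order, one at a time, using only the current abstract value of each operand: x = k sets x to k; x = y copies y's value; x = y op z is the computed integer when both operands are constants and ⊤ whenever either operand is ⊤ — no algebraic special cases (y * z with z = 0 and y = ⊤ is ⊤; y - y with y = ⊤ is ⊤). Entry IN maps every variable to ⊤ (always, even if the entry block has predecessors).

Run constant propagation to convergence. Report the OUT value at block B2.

Converged values:
  B0: | IN=(all ⊤) | OUT=(all ⊤)
  B1: | IN=(all ⊤) | OUT={a:2; rest ⊤}
  B2: | IN={a:2; rest ⊤} | OUT={a:2, f:0; rest ⊤}
  B3: | IN={a:2, f:0; rest ⊤} | OUT={a:2, c:0, f:0; rest ⊤}
  B4: | IN={a:2, c:0, f:0; rest ⊤} | OUT={a:-2, b:4, c:0, f:0; rest ⊤}
  B5: | IN=(all ⊤) | OUT={c:2; rest ⊤}
  B6: | IN=(all ⊤) | OUT={e:1, f:-4; rest ⊤}
  B7: | IN={e:1, f:-4; rest ⊤} | OUT={e:1, f:-4; rest ⊤}
  B8: | IN={e:1, f:-4; rest ⊤} | OUT={c:-4, e:1, f:-4; rest ⊤}
  B9: | IN={e:1, f:-4; rest ⊤} | OUT={a:-3, e:1, f:-4; rest ⊤}

Merge at B2: IN[B2] = OUT[B1] ⊔ OUT[B3] = {a: 2, b: ⊤, c: ⊤, d: ⊤, e: ⊤, f: ⊤}
Applying B2's transfer function to that IN value gives OUT[B2] (row B2 above).

Answer: {a: 2, b: ⊤, c: ⊤, d: ⊤, e: ⊤, f: 0}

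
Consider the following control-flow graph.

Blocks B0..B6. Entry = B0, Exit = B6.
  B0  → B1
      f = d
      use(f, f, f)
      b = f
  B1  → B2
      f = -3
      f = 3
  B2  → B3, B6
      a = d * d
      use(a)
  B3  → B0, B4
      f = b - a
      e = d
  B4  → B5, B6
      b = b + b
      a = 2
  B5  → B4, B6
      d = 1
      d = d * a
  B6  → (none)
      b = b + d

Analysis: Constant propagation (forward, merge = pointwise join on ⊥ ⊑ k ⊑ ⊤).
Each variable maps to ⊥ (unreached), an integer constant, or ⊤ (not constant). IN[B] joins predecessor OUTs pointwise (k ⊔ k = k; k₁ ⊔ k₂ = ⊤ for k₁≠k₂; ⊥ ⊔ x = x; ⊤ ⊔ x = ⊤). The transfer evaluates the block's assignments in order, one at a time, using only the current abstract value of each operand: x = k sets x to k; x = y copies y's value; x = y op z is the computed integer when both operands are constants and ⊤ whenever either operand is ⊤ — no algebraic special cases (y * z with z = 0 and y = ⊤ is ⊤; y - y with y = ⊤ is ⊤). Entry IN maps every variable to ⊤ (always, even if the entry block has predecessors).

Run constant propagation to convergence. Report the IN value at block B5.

Answer: {a: 2, b: ⊤, c: ⊤, d: ⊤, e: ⊤, f: ⊤}

Working:
Fixpoint table:
  B0:  IN=(all ⊤)  OUT=(all ⊤)
  B1:  IN=(all ⊤)  OUT={f:3; rest ⊤}
  B2:  IN={f:3; rest ⊤}  OUT={f:3; rest ⊤}
  B3:  IN={f:3; rest ⊤}  OUT=(all ⊤)
  B4:  IN=(all ⊤)  OUT={a:2; rest ⊤}
  B5:  IN={a:2; rest ⊤}  OUT={a:2, d:2; rest ⊤}
  B6:  IN=(all ⊤)  OUT=(all ⊤)

Merge at B5: IN[B5] = OUT[B4] = {a: 2, b: ⊤, c: ⊤, d: ⊤, e: ⊤, f: ⊤}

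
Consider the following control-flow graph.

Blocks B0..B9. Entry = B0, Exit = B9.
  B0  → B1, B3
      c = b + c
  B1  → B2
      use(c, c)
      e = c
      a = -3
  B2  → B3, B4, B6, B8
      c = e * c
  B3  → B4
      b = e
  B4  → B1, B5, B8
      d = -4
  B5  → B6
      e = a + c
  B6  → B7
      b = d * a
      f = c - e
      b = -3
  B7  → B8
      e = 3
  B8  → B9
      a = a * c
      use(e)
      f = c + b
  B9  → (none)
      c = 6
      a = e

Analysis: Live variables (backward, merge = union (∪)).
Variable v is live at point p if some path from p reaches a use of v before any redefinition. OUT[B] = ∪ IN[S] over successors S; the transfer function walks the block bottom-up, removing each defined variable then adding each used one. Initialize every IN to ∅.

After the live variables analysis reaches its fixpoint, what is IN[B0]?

Answer: {a, b, c, d, e}

Derivation:
Fixpoint table:
  B0: | IN={a, b, c, d, e} | OUT={a, b, c, d, e}
  B1: | IN={b, c, d} | OUT={a, b, c, d, e}
  B2: | IN={a, b, c, d, e} | OUT={a, b, c, d, e}
  B3: | IN={a, c, e} | OUT={a, b, c, e}
  B4: | IN={a, b, c, e} | OUT={a, b, c, d, e}
  B5: | IN={a, c, d} | OUT={a, c, d, e}
  B6: | IN={a, c, d, e} | OUT={a, b, c}
  B7: | IN={a, b, c} | OUT={a, b, c, e}
  B8: | IN={a, b, c, e} | OUT={e}
  B9: | IN={e} | OUT={}

Merge at B0: OUT[B0] = IN[B1] ⊔ IN[B3] = {a, b, c, d, e}
Applying B0's transfer function to that OUT value gives IN[B0] (row B0 above).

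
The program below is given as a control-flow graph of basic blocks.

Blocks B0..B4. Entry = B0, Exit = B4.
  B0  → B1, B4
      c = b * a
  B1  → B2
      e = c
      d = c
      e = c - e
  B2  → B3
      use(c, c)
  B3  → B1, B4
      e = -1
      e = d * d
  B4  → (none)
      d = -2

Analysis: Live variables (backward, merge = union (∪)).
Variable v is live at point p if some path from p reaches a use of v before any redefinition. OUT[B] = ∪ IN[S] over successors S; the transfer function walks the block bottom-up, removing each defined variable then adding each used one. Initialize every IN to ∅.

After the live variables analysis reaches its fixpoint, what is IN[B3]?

Per-block solution:
  B0:  IN={a, b}  OUT={c}
  B1:  IN={c}  OUT={c, d}
  B2:  IN={c, d}  OUT={c, d}
  B3:  IN={c, d}  OUT={c}
  B4:  IN={}  OUT={}

Merge at B3: OUT[B3] = IN[B1] ⊔ IN[B4] = {c}
Applying B3's transfer function to that OUT value gives IN[B3] (row B3 above).

Answer: {c, d}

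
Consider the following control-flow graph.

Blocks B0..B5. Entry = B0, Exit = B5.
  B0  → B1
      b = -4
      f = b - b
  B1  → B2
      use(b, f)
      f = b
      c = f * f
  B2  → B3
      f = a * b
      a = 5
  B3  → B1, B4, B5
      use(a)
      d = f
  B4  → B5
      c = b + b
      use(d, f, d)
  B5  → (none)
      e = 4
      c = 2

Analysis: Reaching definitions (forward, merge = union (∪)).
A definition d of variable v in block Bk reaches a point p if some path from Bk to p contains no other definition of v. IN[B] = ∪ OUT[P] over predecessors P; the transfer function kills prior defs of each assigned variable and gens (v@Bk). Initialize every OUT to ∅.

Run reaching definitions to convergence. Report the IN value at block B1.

Answer: {a@B2, b@B0, c@B1, d@B3, f@B0, f@B2}

Working:
Converged values:
  B0:  IN={}  OUT={b@B0, f@B0}
  B1:  IN={a@B2, b@B0, c@B1, d@B3, f@B0, f@B2}  OUT={a@B2, b@B0, c@B1, d@B3, f@B1}
  B2:  IN={a@B2, b@B0, c@B1, d@B3, f@B1}  OUT={a@B2, b@B0, c@B1, d@B3, f@B2}
  B3:  IN={a@B2, b@B0, c@B1, d@B3, f@B2}  OUT={a@B2, b@B0, c@B1, d@B3, f@B2}
  B4:  IN={a@B2, b@B0, c@B1, d@B3, f@B2}  OUT={a@B2, b@B0, c@B4, d@B3, f@B2}
  B5:  IN={a@B2, b@B0, c@B1, c@B4, d@B3, f@B2}  OUT={a@B2, b@B0, c@B5, d@B3, e@B5, f@B2}

Merge at B1: IN[B1] = OUT[B0] ⊔ OUT[B3] = {a@B2, b@B0, c@B1, d@B3, f@B0, f@B2}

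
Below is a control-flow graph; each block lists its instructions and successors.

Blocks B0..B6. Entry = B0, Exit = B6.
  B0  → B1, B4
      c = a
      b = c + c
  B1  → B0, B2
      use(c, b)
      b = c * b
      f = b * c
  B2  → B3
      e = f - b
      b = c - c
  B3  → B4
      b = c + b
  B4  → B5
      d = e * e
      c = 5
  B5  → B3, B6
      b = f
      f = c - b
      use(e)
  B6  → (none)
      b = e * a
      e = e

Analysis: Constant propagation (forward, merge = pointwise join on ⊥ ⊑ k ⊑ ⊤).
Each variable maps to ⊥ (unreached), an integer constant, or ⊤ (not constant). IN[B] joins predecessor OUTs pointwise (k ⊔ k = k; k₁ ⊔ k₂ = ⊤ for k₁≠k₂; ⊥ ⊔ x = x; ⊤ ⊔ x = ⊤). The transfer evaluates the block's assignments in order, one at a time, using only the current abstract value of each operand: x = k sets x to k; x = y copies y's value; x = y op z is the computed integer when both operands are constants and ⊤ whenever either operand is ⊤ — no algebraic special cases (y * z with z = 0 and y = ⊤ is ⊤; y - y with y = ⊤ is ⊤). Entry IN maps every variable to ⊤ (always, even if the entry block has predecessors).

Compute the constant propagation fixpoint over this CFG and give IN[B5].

Answer: {a: ⊤, b: ⊤, c: 5, d: ⊤, e: ⊤, f: ⊤}

Working:
Converged values:
  B0:   IN=(all ⊤)   OUT=(all ⊤)
  B1:   IN=(all ⊤)   OUT=(all ⊤)
  B2:   IN=(all ⊤)   OUT=(all ⊤)
  B3:   IN=(all ⊤)   OUT=(all ⊤)
  B4:   IN=(all ⊤)   OUT={c:5; rest ⊤}
  B5:   IN={c:5; rest ⊤}   OUT={c:5; rest ⊤}
  B6:   IN={c:5; rest ⊤}   OUT={c:5; rest ⊤}

Merge at B5: IN[B5] = OUT[B4] = {a: ⊤, b: ⊤, c: 5, d: ⊤, e: ⊤, f: ⊤}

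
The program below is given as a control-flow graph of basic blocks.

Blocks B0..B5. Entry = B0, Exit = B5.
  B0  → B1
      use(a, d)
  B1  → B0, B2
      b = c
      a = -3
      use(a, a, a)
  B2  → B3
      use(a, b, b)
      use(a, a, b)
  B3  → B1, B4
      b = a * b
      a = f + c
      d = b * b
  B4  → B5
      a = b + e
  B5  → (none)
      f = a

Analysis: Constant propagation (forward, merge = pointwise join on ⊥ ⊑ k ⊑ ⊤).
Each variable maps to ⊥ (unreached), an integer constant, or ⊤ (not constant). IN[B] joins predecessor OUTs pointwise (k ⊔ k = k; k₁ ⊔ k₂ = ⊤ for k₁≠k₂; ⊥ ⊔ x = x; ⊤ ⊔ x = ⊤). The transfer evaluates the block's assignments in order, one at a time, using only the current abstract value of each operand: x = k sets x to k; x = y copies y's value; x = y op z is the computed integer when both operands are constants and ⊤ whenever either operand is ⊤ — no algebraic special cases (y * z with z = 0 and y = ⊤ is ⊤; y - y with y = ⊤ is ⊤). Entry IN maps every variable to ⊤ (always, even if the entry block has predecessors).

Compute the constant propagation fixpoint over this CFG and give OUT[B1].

Answer: {a: -3, b: ⊤, c: ⊤, d: ⊤, e: ⊤, f: ⊤}

Derivation:
Converged values:
  B0:   IN=(all ⊤)   OUT=(all ⊤)
  B1:   IN=(all ⊤)   OUT={a:-3; rest ⊤}
  B2:   IN={a:-3; rest ⊤}   OUT={a:-3; rest ⊤}
  B3:   IN={a:-3; rest ⊤}   OUT=(all ⊤)
  B4:   IN=(all ⊤)   OUT=(all ⊤)
  B5:   IN=(all ⊤)   OUT=(all ⊤)

Merge at B1: IN[B1] = OUT[B0] ⊔ OUT[B3] = {a: ⊤, b: ⊤, c: ⊤, d: ⊤, e: ⊤, f: ⊤}
Applying B1's transfer function to that IN value gives OUT[B1] (row B1 above).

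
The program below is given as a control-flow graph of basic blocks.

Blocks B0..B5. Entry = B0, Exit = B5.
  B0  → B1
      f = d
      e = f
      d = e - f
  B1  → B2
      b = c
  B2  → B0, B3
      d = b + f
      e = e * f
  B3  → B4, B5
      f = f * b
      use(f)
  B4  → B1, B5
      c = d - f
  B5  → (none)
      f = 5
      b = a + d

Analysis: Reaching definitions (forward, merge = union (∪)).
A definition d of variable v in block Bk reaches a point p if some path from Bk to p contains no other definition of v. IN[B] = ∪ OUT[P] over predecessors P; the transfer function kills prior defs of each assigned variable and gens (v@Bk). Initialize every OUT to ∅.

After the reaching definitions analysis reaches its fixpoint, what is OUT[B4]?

Converged values:
  B0:   IN={b@B1, c@B4, d@B2, e@B2, f@B0, f@B3}   OUT={b@B1, c@B4, d@B0, e@B0, f@B0}
  B1:   IN={b@B1, c@B4, d@B0, d@B2, e@B0, e@B2, f@B0, f@B3}   OUT={b@B1, c@B4, d@B0, d@B2, e@B0, e@B2, f@B0, f@B3}
  B2:   IN={b@B1, c@B4, d@B0, d@B2, e@B0, e@B2, f@B0, f@B3}   OUT={b@B1, c@B4, d@B2, e@B2, f@B0, f@B3}
  B3:   IN={b@B1, c@B4, d@B2, e@B2, f@B0, f@B3}   OUT={b@B1, c@B4, d@B2, e@B2, f@B3}
  B4:   IN={b@B1, c@B4, d@B2, e@B2, f@B3}   OUT={b@B1, c@B4, d@B2, e@B2, f@B3}
  B5:   IN={b@B1, c@B4, d@B2, e@B2, f@B3}   OUT={b@B5, c@B4, d@B2, e@B2, f@B5}

Merge at B4: IN[B4] = OUT[B3] = {b@B1, c@B4, d@B2, e@B2, f@B3}
Applying B4's transfer function to that IN value gives OUT[B4] (row B4 above).

Answer: {b@B1, c@B4, d@B2, e@B2, f@B3}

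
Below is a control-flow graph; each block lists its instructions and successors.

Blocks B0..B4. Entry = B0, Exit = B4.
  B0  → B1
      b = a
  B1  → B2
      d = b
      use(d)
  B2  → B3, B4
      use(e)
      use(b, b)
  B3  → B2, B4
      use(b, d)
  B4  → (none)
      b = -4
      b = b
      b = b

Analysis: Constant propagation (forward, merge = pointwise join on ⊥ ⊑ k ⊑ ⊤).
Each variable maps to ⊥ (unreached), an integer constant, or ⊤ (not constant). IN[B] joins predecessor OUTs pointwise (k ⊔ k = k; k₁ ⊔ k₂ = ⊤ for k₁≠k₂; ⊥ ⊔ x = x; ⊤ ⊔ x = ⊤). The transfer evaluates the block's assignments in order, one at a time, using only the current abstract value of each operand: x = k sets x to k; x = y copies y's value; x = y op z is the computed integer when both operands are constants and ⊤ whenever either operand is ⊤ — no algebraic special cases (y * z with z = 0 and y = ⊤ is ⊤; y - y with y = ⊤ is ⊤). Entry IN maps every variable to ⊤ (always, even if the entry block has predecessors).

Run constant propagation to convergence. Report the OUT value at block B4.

Answer: {a: ⊤, b: -4, c: ⊤, d: ⊤, e: ⊤, f: ⊤}

Working:
Per-block solution:
  B0:   IN=(all ⊤)   OUT=(all ⊤)
  B1:   IN=(all ⊤)   OUT=(all ⊤)
  B2:   IN=(all ⊤)   OUT=(all ⊤)
  B3:   IN=(all ⊤)   OUT=(all ⊤)
  B4:   IN=(all ⊤)   OUT={b:-4; rest ⊤}

Merge at B4: IN[B4] = OUT[B2] ⊔ OUT[B3] = {a: ⊤, b: ⊤, c: ⊤, d: ⊤, e: ⊤, f: ⊤}
Applying B4's transfer function to that IN value gives OUT[B4] (row B4 above).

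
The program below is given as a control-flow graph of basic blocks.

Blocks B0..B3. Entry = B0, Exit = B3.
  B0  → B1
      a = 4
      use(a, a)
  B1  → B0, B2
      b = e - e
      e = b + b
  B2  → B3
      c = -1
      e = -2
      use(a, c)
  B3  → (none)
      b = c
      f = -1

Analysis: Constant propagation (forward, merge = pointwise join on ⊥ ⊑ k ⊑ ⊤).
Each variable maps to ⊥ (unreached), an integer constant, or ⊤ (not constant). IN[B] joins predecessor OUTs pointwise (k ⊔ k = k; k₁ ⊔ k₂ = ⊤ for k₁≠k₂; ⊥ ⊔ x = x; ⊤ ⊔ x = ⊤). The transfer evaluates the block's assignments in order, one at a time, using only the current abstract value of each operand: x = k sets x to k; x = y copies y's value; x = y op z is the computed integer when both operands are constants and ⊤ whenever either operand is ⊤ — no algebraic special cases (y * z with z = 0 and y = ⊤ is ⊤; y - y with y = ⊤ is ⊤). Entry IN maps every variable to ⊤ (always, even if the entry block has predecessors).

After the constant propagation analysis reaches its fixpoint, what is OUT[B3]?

Per-block solution:
  B0:  IN=(all ⊤)  OUT={a:4; rest ⊤}
  B1:  IN={a:4; rest ⊤}  OUT={a:4; rest ⊤}
  B2:  IN={a:4; rest ⊤}  OUT={a:4, c:-1, e:-2; rest ⊤}
  B3:  IN={a:4, c:-1, e:-2; rest ⊤}  OUT={a:4, b:-1, c:-1, e:-2, f:-1; rest ⊤}

Merge at B3: IN[B3] = OUT[B2] = {a: 4, b: ⊤, c: -1, d: ⊤, e: -2, f: ⊤}
Applying B3's transfer function to that IN value gives OUT[B3] (row B3 above).

Answer: {a: 4, b: -1, c: -1, d: ⊤, e: -2, f: -1}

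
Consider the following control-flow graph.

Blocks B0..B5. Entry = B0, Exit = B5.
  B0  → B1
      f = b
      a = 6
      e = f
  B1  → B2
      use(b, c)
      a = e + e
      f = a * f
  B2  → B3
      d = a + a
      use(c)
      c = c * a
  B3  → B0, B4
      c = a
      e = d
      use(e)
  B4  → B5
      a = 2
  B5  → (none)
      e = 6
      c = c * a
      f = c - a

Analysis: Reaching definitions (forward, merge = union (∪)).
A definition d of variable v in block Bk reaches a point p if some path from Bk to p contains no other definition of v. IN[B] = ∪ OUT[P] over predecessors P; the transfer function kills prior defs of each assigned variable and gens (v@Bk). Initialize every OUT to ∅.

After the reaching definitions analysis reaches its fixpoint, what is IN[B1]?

Answer: {a@B0, c@B3, d@B2, e@B0, f@B0}

Trace:
Converged values:
  B0:  IN={a@B1, c@B3, d@B2, e@B3, f@B1}  OUT={a@B0, c@B3, d@B2, e@B0, f@B0}
  B1:  IN={a@B0, c@B3, d@B2, e@B0, f@B0}  OUT={a@B1, c@B3, d@B2, e@B0, f@B1}
  B2:  IN={a@B1, c@B3, d@B2, e@B0, f@B1}  OUT={a@B1, c@B2, d@B2, e@B0, f@B1}
  B3:  IN={a@B1, c@B2, d@B2, e@B0, f@B1}  OUT={a@B1, c@B3, d@B2, e@B3, f@B1}
  B4:  IN={a@B1, c@B3, d@B2, e@B3, f@B1}  OUT={a@B4, c@B3, d@B2, e@B3, f@B1}
  B5:  IN={a@B4, c@B3, d@B2, e@B3, f@B1}  OUT={a@B4, c@B5, d@B2, e@B5, f@B5}

Merge at B1: IN[B1] = OUT[B0] = {a@B0, c@B3, d@B2, e@B0, f@B0}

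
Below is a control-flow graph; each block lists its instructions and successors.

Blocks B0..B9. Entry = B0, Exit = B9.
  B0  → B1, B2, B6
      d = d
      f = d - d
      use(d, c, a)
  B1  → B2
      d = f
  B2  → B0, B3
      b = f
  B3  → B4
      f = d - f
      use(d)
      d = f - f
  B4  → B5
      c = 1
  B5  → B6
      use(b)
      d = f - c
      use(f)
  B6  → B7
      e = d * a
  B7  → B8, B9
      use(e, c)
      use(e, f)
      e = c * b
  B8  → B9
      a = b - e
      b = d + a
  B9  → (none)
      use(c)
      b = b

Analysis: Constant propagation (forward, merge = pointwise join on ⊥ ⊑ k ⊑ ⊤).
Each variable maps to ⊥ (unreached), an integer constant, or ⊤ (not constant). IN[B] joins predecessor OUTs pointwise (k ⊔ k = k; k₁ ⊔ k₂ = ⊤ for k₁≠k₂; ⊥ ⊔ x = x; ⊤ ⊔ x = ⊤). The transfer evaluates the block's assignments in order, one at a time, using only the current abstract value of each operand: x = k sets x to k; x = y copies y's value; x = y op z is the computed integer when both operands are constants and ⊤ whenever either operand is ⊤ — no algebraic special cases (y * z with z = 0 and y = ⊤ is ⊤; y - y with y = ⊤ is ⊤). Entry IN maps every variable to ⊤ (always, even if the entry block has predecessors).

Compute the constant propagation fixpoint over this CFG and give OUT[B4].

Answer: {a: ⊤, b: ⊤, c: 1, d: ⊤, e: ⊤, f: ⊤}

Working:
Fixpoint table:
  B0:   IN=(all ⊤)   OUT=(all ⊤)
  B1:   IN=(all ⊤)   OUT=(all ⊤)
  B2:   IN=(all ⊤)   OUT=(all ⊤)
  B3:   IN=(all ⊤)   OUT=(all ⊤)
  B4:   IN=(all ⊤)   OUT={c:1; rest ⊤}
  B5:   IN={c:1; rest ⊤}   OUT={c:1; rest ⊤}
  B6:   IN=(all ⊤)   OUT=(all ⊤)
  B7:   IN=(all ⊤)   OUT=(all ⊤)
  B8:   IN=(all ⊤)   OUT=(all ⊤)
  B9:   IN=(all ⊤)   OUT=(all ⊤)

Merge at B4: IN[B4] = OUT[B3] = {a: ⊤, b: ⊤, c: ⊤, d: ⊤, e: ⊤, f: ⊤}
Applying B4's transfer function to that IN value gives OUT[B4] (row B4 above).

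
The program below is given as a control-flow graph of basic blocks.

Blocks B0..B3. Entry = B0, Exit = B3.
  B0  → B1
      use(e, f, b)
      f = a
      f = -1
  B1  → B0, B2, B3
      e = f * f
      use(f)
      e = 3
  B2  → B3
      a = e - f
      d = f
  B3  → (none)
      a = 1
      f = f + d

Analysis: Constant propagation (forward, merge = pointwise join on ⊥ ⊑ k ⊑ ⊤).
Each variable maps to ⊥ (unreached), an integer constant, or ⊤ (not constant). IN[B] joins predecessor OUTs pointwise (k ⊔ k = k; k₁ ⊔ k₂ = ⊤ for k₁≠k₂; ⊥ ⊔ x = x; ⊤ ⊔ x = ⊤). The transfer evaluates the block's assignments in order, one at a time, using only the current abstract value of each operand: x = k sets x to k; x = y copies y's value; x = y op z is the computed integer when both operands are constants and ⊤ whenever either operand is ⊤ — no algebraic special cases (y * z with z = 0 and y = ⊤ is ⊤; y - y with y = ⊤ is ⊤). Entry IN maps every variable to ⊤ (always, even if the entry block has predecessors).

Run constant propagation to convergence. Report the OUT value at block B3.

Answer: {a: 1, b: ⊤, c: ⊤, d: ⊤, e: 3, f: ⊤}

Trace:
Fixpoint table:
  B0:   IN=(all ⊤)   OUT={f:-1; rest ⊤}
  B1:   IN={f:-1; rest ⊤}   OUT={e:3, f:-1; rest ⊤}
  B2:   IN={e:3, f:-1; rest ⊤}   OUT={a:4, d:-1, e:3, f:-1; rest ⊤}
  B3:   IN={e:3, f:-1; rest ⊤}   OUT={a:1, e:3; rest ⊤}

Merge at B3: IN[B3] = OUT[B1] ⊔ OUT[B2] = {a: ⊤, b: ⊤, c: ⊤, d: ⊤, e: 3, f: -1}
Applying B3's transfer function to that IN value gives OUT[B3] (row B3 above).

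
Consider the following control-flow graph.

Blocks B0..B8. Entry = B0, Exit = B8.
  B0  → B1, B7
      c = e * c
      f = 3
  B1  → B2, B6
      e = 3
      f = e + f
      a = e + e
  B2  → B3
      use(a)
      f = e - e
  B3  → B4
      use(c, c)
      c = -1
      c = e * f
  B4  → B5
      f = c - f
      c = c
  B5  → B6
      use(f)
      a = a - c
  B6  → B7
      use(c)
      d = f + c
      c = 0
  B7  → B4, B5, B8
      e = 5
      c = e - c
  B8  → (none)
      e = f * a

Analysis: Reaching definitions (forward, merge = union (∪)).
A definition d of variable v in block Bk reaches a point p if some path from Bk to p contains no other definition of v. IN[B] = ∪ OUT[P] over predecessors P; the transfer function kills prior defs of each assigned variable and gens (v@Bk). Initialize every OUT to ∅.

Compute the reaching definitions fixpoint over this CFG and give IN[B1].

Fixpoint table:
  B0:   IN={}   OUT={c@B0, f@B0}
  B1:   IN={c@B0, f@B0}   OUT={a@B1, c@B0, e@B1, f@B1}
  B2:   IN={a@B1, c@B0, e@B1, f@B1}   OUT={a@B1, c@B0, e@B1, f@B2}
  B3:   IN={a@B1, c@B0, e@B1, f@B2}   OUT={a@B1, c@B3, e@B1, f@B2}
  B4:   IN={a@B1, a@B5, c@B3, c@B7, d@B6, e@B1, e@B7, f@B0, f@B1, f@B2, f@B4}   OUT={a@B1, a@B5, c@B4, d@B6, e@B1, e@B7, f@B4}
  B5:   IN={a@B1, a@B5, c@B4, c@B7, d@B6, e@B1, e@B7, f@B0, f@B1, f@B4}   OUT={a@B5, c@B4, c@B7, d@B6, e@B1, e@B7, f@B0, f@B1, f@B4}
  B6:   IN={a@B1, a@B5, c@B0, c@B4, c@B7, d@B6, e@B1, e@B7, f@B0, f@B1, f@B4}   OUT={a@B1, a@B5, c@B6, d@B6, e@B1, e@B7, f@B0, f@B1, f@B4}
  B7:   IN={a@B1, a@B5, c@B0, c@B6, d@B6, e@B1, e@B7, f@B0, f@B1, f@B4}   OUT={a@B1, a@B5, c@B7, d@B6, e@B7, f@B0, f@B1, f@B4}
  B8:   IN={a@B1, a@B5, c@B7, d@B6, e@B7, f@B0, f@B1, f@B4}   OUT={a@B1, a@B5, c@B7, d@B6, e@B8, f@B0, f@B1, f@B4}

Merge at B1: IN[B1] = OUT[B0] = {c@B0, f@B0}

Answer: {c@B0, f@B0}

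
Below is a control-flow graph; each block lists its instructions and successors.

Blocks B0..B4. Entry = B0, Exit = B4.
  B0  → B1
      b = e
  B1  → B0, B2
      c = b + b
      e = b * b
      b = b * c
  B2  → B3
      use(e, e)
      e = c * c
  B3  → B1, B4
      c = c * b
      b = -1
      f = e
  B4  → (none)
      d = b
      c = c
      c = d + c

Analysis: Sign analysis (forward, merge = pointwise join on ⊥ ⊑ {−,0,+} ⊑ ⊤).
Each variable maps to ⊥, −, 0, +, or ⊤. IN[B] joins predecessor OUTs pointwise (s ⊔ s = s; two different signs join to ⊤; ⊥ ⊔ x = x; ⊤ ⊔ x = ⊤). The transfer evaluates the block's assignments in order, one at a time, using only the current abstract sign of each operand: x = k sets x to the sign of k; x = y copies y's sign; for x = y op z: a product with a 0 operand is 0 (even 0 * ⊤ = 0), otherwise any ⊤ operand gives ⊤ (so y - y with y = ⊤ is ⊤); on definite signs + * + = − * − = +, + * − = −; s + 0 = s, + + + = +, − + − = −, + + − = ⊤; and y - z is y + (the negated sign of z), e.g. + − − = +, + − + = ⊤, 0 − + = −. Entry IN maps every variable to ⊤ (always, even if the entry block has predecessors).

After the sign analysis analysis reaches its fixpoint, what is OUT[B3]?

Per-block solution:
  B0: | IN=(all ⊤) | OUT=(all ⊤)
  B1: | IN=(all ⊤) | OUT=(all ⊤)
  B2: | IN=(all ⊤) | OUT=(all ⊤)
  B3: | IN=(all ⊤) | OUT={b:-; rest ⊤}
  B4: | IN={b:-; rest ⊤} | OUT={b:-, d:-; rest ⊤}

Merge at B3: IN[B3] = OUT[B2] = {a: ⊤, b: ⊤, c: ⊤, d: ⊤, e: ⊤, f: ⊤}
Applying B3's transfer function to that IN value gives OUT[B3] (row B3 above).

Answer: {a: ⊤, b: -, c: ⊤, d: ⊤, e: ⊤, f: ⊤}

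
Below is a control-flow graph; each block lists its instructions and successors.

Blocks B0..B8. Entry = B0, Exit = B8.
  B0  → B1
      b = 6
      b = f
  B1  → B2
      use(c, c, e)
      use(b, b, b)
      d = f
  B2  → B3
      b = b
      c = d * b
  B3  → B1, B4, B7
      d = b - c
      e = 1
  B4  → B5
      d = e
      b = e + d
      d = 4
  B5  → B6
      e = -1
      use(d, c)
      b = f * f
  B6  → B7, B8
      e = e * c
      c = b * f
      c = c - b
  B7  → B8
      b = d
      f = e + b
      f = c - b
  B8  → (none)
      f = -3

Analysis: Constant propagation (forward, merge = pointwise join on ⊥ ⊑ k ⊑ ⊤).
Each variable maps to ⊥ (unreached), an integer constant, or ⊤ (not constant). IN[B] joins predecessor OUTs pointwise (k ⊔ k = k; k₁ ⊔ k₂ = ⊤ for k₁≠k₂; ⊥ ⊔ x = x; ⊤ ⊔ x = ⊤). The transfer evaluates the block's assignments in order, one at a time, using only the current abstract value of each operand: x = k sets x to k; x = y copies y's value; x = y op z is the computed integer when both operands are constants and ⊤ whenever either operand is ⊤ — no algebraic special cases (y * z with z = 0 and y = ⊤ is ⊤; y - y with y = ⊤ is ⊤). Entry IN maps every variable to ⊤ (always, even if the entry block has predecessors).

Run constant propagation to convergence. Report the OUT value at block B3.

Answer: {a: ⊤, b: ⊤, c: ⊤, d: ⊤, e: 1, f: ⊤}

Working:
Fixpoint table:
  B0:   IN=(all ⊤)   OUT=(all ⊤)
  B1:   IN=(all ⊤)   OUT=(all ⊤)
  B2:   IN=(all ⊤)   OUT=(all ⊤)
  B3:   IN=(all ⊤)   OUT={e:1; rest ⊤}
  B4:   IN={e:1; rest ⊤}   OUT={b:2, d:4, e:1; rest ⊤}
  B5:   IN={b:2, d:4, e:1; rest ⊤}   OUT={d:4, e:-1; rest ⊤}
  B6:   IN={d:4, e:-1; rest ⊤}   OUT={d:4; rest ⊤}
  B7:   IN=(all ⊤)   OUT=(all ⊤)
  B8:   IN=(all ⊤)   OUT={f:-3; rest ⊤}

Merge at B3: IN[B3] = OUT[B2] = {a: ⊤, b: ⊤, c: ⊤, d: ⊤, e: ⊤, f: ⊤}
Applying B3's transfer function to that IN value gives OUT[B3] (row B3 above).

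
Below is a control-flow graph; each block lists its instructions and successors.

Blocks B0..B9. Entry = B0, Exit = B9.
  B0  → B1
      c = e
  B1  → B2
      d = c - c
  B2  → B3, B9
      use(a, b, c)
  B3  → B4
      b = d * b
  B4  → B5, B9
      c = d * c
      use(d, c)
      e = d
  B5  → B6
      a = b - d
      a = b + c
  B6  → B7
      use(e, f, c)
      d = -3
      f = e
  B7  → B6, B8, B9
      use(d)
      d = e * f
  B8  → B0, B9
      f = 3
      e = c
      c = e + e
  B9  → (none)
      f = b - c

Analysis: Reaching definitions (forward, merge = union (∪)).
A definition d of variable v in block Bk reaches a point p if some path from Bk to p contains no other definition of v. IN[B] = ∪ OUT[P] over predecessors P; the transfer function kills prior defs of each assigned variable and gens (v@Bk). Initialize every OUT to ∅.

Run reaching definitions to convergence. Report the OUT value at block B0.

Answer: {a@B5, b@B3, c@B0, d@B7, e@B8, f@B8}

Trace:
Fixpoint table:
  B0: | IN={a@B5, b@B3, c@B8, d@B7, e@B8, f@B8} | OUT={a@B5, b@B3, c@B0, d@B7, e@B8, f@B8}
  B1: | IN={a@B5, b@B3, c@B0, d@B7, e@B8, f@B8} | OUT={a@B5, b@B3, c@B0, d@B1, e@B8, f@B8}
  B2: | IN={a@B5, b@B3, c@B0, d@B1, e@B8, f@B8} | OUT={a@B5, b@B3, c@B0, d@B1, e@B8, f@B8}
  B3: | IN={a@B5, b@B3, c@B0, d@B1, e@B8, f@B8} | OUT={a@B5, b@B3, c@B0, d@B1, e@B8, f@B8}
  B4: | IN={a@B5, b@B3, c@B0, d@B1, e@B8, f@B8} | OUT={a@B5, b@B3, c@B4, d@B1, e@B4, f@B8}
  B5: | IN={a@B5, b@B3, c@B4, d@B1, e@B4, f@B8} | OUT={a@B5, b@B3, c@B4, d@B1, e@B4, f@B8}
  B6: | IN={a@B5, b@B3, c@B4, d@B1, d@B7, e@B4, f@B6, f@B8} | OUT={a@B5, b@B3, c@B4, d@B6, e@B4, f@B6}
  B7: | IN={a@B5, b@B3, c@B4, d@B6, e@B4, f@B6} | OUT={a@B5, b@B3, c@B4, d@B7, e@B4, f@B6}
  B8: | IN={a@B5, b@B3, c@B4, d@B7, e@B4, f@B6} | OUT={a@B5, b@B3, c@B8, d@B7, e@B8, f@B8}
  B9: | IN={a@B5, b@B3, c@B0, c@B4, c@B8, d@B1, d@B7, e@B4, e@B8, f@B6, f@B8} | OUT={a@B5, b@B3, c@B0, c@B4, c@B8, d@B1, d@B7, e@B4, e@B8, f@B9}

Merge at B0 (entry node, so the boundary value {} is joined with the incoming edge(s)): IN[B0] = {} ⊔ OUT[B8] = {a@B5, b@B3, c@B8, d@B7, e@B8, f@B8}
Applying B0's transfer function to that IN value gives OUT[B0] (row B0 above).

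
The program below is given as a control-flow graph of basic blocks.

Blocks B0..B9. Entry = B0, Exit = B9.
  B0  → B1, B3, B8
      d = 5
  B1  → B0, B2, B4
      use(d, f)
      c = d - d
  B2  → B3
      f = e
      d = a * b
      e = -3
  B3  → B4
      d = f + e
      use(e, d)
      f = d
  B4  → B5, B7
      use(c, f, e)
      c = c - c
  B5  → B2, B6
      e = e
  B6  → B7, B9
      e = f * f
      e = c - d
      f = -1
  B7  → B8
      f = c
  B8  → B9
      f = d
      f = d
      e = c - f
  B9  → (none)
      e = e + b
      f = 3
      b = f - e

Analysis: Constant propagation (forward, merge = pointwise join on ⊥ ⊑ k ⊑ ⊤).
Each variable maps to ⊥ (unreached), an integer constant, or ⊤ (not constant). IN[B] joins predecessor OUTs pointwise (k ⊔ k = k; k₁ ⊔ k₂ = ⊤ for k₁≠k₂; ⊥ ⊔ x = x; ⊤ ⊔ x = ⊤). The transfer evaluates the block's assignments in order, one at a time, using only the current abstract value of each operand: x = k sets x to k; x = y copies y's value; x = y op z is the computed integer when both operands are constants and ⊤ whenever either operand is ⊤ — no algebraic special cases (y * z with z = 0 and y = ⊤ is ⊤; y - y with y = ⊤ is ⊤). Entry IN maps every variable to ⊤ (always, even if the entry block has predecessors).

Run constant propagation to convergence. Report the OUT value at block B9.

Per-block solution:
  B0: | IN=(all ⊤) | OUT={d:5; rest ⊤}
  B1: | IN={d:5; rest ⊤} | OUT={c:0, d:5; rest ⊤}
  B2: | IN=(all ⊤) | OUT={e:-3; rest ⊤}
  B3: | IN=(all ⊤) | OUT=(all ⊤)
  B4: | IN=(all ⊤) | OUT=(all ⊤)
  B5: | IN=(all ⊤) | OUT=(all ⊤)
  B6: | IN=(all ⊤) | OUT={f:-1; rest ⊤}
  B7: | IN=(all ⊤) | OUT=(all ⊤)
  B8: | IN=(all ⊤) | OUT=(all ⊤)
  B9: | IN=(all ⊤) | OUT={f:3; rest ⊤}

Merge at B9: IN[B9] = OUT[B6] ⊔ OUT[B8] = {a: ⊤, b: ⊤, c: ⊤, d: ⊤, e: ⊤, f: ⊤}
Applying B9's transfer function to that IN value gives OUT[B9] (row B9 above).

Answer: {a: ⊤, b: ⊤, c: ⊤, d: ⊤, e: ⊤, f: 3}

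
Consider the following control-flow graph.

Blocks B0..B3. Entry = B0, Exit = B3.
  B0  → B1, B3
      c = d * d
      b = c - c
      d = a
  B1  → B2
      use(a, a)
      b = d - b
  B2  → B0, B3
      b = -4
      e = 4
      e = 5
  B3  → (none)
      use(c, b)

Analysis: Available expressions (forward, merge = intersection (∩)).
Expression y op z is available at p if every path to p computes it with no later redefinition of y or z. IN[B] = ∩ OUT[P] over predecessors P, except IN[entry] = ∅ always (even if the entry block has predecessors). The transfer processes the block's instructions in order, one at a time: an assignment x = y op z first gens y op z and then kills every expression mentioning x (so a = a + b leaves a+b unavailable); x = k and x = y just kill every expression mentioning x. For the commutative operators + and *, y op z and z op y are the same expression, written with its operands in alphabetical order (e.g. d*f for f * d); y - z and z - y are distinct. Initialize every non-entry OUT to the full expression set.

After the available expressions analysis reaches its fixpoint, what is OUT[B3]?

Converged values:
  B0: | IN={} | OUT={c-c}
  B1: | IN={c-c} | OUT={c-c}
  B2: | IN={c-c} | OUT={c-c}
  B3: | IN={c-c} | OUT={c-c}

Merge at B3: IN[B3] = OUT[B0] ∩ OUT[B2] = {c-c}
Applying B3's transfer function to that IN value gives OUT[B3] (row B3 above).

Answer: {c-c}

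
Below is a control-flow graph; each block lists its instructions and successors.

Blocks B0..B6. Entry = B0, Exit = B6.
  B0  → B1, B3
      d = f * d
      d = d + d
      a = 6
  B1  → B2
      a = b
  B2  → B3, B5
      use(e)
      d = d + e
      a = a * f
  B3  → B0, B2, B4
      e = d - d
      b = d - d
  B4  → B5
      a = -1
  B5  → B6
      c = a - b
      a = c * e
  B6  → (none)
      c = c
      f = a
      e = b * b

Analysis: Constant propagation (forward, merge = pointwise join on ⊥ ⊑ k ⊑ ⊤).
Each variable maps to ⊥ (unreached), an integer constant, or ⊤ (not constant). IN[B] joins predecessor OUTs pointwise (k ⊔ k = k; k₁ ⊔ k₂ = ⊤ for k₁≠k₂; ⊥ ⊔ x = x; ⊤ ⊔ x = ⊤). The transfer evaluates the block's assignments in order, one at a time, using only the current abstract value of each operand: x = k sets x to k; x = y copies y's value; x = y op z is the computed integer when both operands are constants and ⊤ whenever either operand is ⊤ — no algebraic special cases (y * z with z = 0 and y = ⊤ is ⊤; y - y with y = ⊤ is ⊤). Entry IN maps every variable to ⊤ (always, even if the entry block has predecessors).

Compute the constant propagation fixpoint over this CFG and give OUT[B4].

Answer: {a: -1, b: ⊤, c: ⊤, d: ⊤, e: ⊤, f: ⊤}

Derivation:
Per-block solution:
  B0:  IN=(all ⊤)  OUT={a:6; rest ⊤}
  B1:  IN={a:6; rest ⊤}  OUT=(all ⊤)
  B2:  IN=(all ⊤)  OUT=(all ⊤)
  B3:  IN=(all ⊤)  OUT=(all ⊤)
  B4:  IN=(all ⊤)  OUT={a:-1; rest ⊤}
  B5:  IN=(all ⊤)  OUT=(all ⊤)
  B6:  IN=(all ⊤)  OUT=(all ⊤)

Merge at B4: IN[B4] = OUT[B3] = {a: ⊤, b: ⊤, c: ⊤, d: ⊤, e: ⊤, f: ⊤}
Applying B4's transfer function to that IN value gives OUT[B4] (row B4 above).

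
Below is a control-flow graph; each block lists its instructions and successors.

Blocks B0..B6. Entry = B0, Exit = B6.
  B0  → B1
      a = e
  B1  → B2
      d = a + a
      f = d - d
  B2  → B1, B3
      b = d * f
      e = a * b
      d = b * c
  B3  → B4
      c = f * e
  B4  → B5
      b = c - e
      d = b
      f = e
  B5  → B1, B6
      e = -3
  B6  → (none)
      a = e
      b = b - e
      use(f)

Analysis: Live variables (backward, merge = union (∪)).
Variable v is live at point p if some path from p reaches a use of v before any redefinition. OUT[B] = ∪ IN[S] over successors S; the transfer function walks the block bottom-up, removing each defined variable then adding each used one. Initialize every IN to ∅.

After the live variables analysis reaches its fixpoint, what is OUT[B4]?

Converged values:
  B0:   IN={c, e}   OUT={a, c}
  B1:   IN={a, c}   OUT={a, c, d, f}
  B2:   IN={a, c, d, f}   OUT={a, c, e, f}
  B3:   IN={a, e, f}   OUT={a, c, e}
  B4:   IN={a, c, e}   OUT={a, b, c, f}
  B5:   IN={a, b, c, f}   OUT={a, b, c, e, f}
  B6:   IN={b, e, f}   OUT={}

Merge at B4: OUT[B4] = IN[B5] = {a, b, c, f}

Answer: {a, b, c, f}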